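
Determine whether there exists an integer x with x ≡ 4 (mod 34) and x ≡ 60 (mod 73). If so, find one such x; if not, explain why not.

gcd(34, 73) = 1, so the Chinese Remainder Theorem guarantees exactly one residue class mod 2482 satisfying both.
Any solution of the first congruence is x = 4 + 34t; substituting into the second, 34t ≡ 60 − 4 ≡ 56 (mod 73).
Invert 34 mod 73 by the Euclidean algorithm: 73 = 2·34 + 5, 34 = 6·5 + 4, 5 = 1·4 + 1, 4 = 4·1 + 0; back-substituting, 1 = 5 − 1·4 = 5 − (34 − 6·5) = −34 + 7·5 = −34 + 7·(73 − 2·34) = 7·73 − 15·34. Hence 34·(-15) ≡ 1, so 34⁻¹ ≡ -15 ≡ 58 (mod 73).
Multiplying by 58: t ≡ 58·56 = 3248 ≡ 36 (mod 73).
Taking t = 36 gives x = 4 + 34·36 = 1228.
Indeed 1228 ≡ 4 (mod 34) and 1228 ≡ 60 (mod 73).

x = 1228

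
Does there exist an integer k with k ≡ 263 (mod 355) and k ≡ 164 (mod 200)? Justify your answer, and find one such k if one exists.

Both moduli are multiples of 5 = gcd(355, 200), so any solution would satisfy k ≡ 263 and k ≡ 164 modulo 5 simultaneously.
These are incompatible: 263 − 164 = 99 is not divisible by 5.
So no integer satisfies both congruences.

There is no such integer.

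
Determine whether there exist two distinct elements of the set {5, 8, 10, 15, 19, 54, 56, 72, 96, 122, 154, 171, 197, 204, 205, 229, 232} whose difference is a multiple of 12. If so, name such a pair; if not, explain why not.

Reduce each element mod 12: 5↦5, 8↦8, 10↦10, 15↦3, 19↦7, 54↦6, 56↦8, 72↦0, 96↦0, 122↦2, 154↦10, 171↦3, 197↦5, 204↦0, 205↦1, 229↦1, 232↦4. The residue 5 repeats (at 5 and 197), and 197 − 5 = 192 = 16·12.

5 and 197 are such a pair.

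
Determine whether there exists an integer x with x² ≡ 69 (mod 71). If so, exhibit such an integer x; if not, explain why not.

71 is prime, so by Euler's criterion 69 is a square mod 71 iff 69^((71−1)/2) = 69^35 ≡ 1 (mod 71).
Squaring successively (mod 71): 69^2 = 4761 ≡ 4; 69^4 ≡ 4² = 16 ≡ 16; 69^8 ≡ 16² = 256 ≡ 43; 69^16 ≡ 43² = 1849 ≡ 3; 69^32 ≡ 3² = 9 ≡ 9.
Since 35 = 32 + 2 + 1, 69^35 ≡ 9 · 4 · 69; multiplying out mod 71: 9·4 = 36 ≡ 36, then 36·69 = 2484 ≡ 70. Thus 69^35 ≡ 70 ≡ −1 (mod 71).
The value −1 means 69 is a non-residue modulo 71, so x² ≡ 69 (mod 71) is impossible.

No, no such integer exists.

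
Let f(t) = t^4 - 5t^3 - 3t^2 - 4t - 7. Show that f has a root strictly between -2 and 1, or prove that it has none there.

f(-2) = 45 and f(1) = -18, which have opposite signs.
As a polynomial, f is continuous on every closed interval.
By the Intermediate Value Theorem, f takes the value 0 somewhere in the open interval.

Yes, f has a root in the interval.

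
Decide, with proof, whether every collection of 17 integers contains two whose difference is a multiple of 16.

There are exactly 16 possible remainders on division by 16.
Since 17 > 16, two of the 17 integers must share a residue class by the pigeonhole principle; call them a and b.
Equal remainders mean a − b ≡ 0 (mod 16), so 16 divides their difference.

True.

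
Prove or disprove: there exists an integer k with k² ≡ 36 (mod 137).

Take k = 131. Then 131² = 17161 = 125·137 + 36, so 131² ≡ 36 (mod 137).

k = 131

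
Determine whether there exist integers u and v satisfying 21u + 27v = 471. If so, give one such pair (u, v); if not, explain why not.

u = 7, v = 12

Since gcd(21, 27) = 3 and 471 = 3·157, Bézout's identity guarantees a solution.
Dividing through by 3 reduces the equation to 7u + 9v = 157.
Dividing repeatedly: 9 = 1·7 + 2, 7 = 3·2 + 1, 2 = 2·1 + 0.
Back-substituting, 1 = 7 − 3·2 = 7 − 3·(9 − 1·7) = −3·9 + 4·7; that is, 7·4 + 9·(-3) = 1.
Times 157: 7·628 + 9·(-471) = 157, so (628, -471) solves it.
Shifting by a multiple of (9, −7) keeps it a solution: u = 628 − 69·9 = 7, v = -471 + 69·7 = 12.
Check: 21·7 + 27·12 = 147 + 324 = 471. ✓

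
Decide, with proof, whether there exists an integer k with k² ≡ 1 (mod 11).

k = 10

Take k = 10. Then 10² = 100 = 9·11 + 1, so 10² ≡ 1 (mod 11).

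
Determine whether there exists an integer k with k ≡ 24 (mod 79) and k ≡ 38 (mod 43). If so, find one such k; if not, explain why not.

Since 79 and 43 share no common factor, CRT says the pair of congruences has a solution (unique mod 3397).
Any solution of the first congruence is k = 24 + 79t; substituting into the second, 79t ≡ 38 − 24 ≡ 14 (mod 43).
79 ≡ 36 (mod 43), so this reads 36t ≡ 14 (mod 43). Note 36·6 = 216 ≡ 1 (mod 43) (as 216 − 1 = 5·43), so 36⁻¹ ≡ 6.
Therefore t ≡ 6·14 = 84 ≡ 41 (mod 43).
With t = 41: k = 24 + 79·41 = 3263.
Verify: 3263 = 41·79 + 24 and 3263 = 75·43 + 38. ✓

k = 3263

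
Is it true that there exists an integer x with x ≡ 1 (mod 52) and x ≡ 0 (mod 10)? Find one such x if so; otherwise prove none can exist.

gcd(52, 10) = 2. If x ≡ 1 (mod 52) and x ≡ 0 (mod 10), then x ≡ 1 (mod 2) and x ≡ 0 (mod 2).
These are incompatible: 1 − 0 = 1 is not divisible by 2.
Therefore no such x exists.

There is no such integer.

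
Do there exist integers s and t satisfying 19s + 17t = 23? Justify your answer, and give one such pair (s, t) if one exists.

Since gcd(19, 17) = 1, every integer is an integer combination of 19 and 17.
Euclidean algorithm: 19 = 1·17 + 2, 17 = 8·2 + 1, 2 = 2·1 + 0.
Unwinding: 1 = 17 − 8·2 = 17 − 8·(19 − 1·17) = −8·19 + 9·17, i.e. 19·(-8) + 17·9 = 1.
Scaling by 23 gives the particular solution (s, t) = (-184, 207).
Adding 11·17 to s and subtracting 11·19 from t gives the tidier solution (3, -2).
Indeed 19·3 + 17·(-2) = 57 − 34 = 23.

s = 3, t = -2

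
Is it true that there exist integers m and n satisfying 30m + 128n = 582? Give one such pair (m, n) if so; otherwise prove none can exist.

m = 45, n = -6

Every value of 30m + 128n is a multiple of gcd(30, 128) = 2; since 2 ∣ 582, solutions exist.
Dividing through by 2 reduces the equation to 15m + 64n = 291.
Run the Euclidean algorithm on 64 and 15: 64 = 4·15 + 4, 15 = 3·4 + 3, 4 = 1·3 + 1, 3 = 3·1 + 0.
Back-substituting, 1 = 4 − 1·3 = 4 − (15 − 3·4) = −15 + 4·4 = −15 + 4·(64 − 4·15) = 4·64 − 17·15; that is, 15·(-17) + 64·4 = 1.
Times 291: 15·(-4947) + 64·1164 = 291, so (-4947, 1164) solves it.
Shifting by a multiple of (64, −15) keeps it a solution: m = -4947 + 78·64 = 45, n = 1164 − 78·15 = -6.
Check: 30·45 + 128·(-6) = 1350 − 768 = 582. ✓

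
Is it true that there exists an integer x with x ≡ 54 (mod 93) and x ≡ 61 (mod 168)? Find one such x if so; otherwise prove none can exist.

Both moduli are multiples of 3 = gcd(93, 168), so any solution would satisfy x ≡ 54 and x ≡ 61 modulo 3 simultaneously.
These are incompatible: 54 − 61 = -7 is not divisible by 3.
So no integer satisfies both congruences.

There is no such integer.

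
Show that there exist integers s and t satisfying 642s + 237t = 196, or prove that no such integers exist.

There are no such integers.

Both 642 and 237 are divisible by gcd(642, 237) = 3, hence so is any combination 642s + 237t.
However 196 leaves remainder 1 on division by 3.
Therefore 642s + 237t = 196 has no solution in integers.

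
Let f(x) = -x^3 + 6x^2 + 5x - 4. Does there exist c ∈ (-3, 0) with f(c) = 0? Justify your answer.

Yes, such a c exists.

f(-3) = 62 and f(0) = -4, which have opposite signs.
Since f is a polynomial it is continuous on [-3, 0].
By the Intermediate Value Theorem f must vanish at some point of (-3, 0).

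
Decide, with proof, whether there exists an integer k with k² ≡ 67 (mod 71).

Apply Euler's criterion with the prime 71: 67 is a quadratic residue iff 67^35 ≡ 1 (mod 71), and a non-residue iff it is ≡ −1.
Repeated squaring mod 71: 67^2 = 4489 ≡ 16; 67^4 ≡ 16² = 256 ≡ 43; 67^8 ≡ 43² = 1849 ≡ 3; 67^16 ≡ 3² = 9 ≡ 9; 67^32 ≡ 9² = 81 ≡ 10.
Since 35 = 32 + 2 + 1, 67^35 ≡ 10 · 16 · 67; multiplying out mod 71: 10·16 = 160 ≡ 18, then 18·67 = 1206 ≡ 70. Thus 67^35 ≡ 70 ≡ −1 (mod 71).
The value −1 means 67 is a non-residue modulo 71, so k² ≡ 67 (mod 71) is impossible.

No such integer exists.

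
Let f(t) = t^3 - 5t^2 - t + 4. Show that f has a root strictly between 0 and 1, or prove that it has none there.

f(0) = 4 and f(1) = -1, which have opposite signs.
Since f is a polynomial it is continuous on [0, 1].
By the Intermediate Value Theorem, f takes the value 0 somewhere in the open interval.

Yes, f has a root in the interval.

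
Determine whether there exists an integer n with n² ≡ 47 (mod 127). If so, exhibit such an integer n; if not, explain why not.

Take n = 89. Then 89² = 7921 = 62·127 + 47, so 89² ≡ 47 (mod 127).

n = 89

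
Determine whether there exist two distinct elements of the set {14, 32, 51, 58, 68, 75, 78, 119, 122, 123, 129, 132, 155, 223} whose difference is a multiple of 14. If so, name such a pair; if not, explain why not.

No such pair exists.

Reduce each element modulo 14: 14↦0, 32↦4, 51↦9, 58↦2, 68↦12, 75↦5, 78↦8, 119↦7, 122↦10, 123↦11, 129↦3, 132↦6, 155↦1, 223↦13.
These 14 residues are pairwise different, hence no difference of two elements is divisible by 14.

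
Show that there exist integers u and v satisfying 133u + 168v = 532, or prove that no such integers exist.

u = 4, v = 0

Every value of 133u + 168v is a multiple of gcd(133, 168) = 7; since 7 ∣ 532, solutions exist.
Dividing through by 7 reduces the equation to 19u + 24v = 76.
Run the Euclidean algorithm on 24 and 19: 24 = 1·19 + 5, 19 = 3·5 + 4, 5 = 1·4 + 1, 4 = 4·1 + 0.
Unwinding: 1 = 5 − 1·4 = 5 − (19 − 3·5) = −19 + 4·5 = −19 + 4·(24 − 1·19) = 4·24 − 5·19, i.e. 19·(-5) + 24·4 = 1.
Times 76: 19·(-380) + 24·304 = 76, so (-380, 304) solves it.
The general solution is u = -380 + 24k, v = 304 − 19k; taking k = 16 gives the smaller pair u = 4, v = 0.
Indeed 133·4 + 168·0 = 532 + 0 = 532.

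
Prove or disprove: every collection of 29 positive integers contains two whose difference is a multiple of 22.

Yes, this is always true.

There are exactly 22 possible remainders on division by 22.
Placing 29 integers into 22 classes, some class receives at least two — say a and b.
Equal remainders mean a − b ≡ 0 (mod 22), so 22 divides their difference.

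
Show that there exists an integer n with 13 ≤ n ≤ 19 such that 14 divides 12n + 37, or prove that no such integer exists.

No, no such integer n in that range exists.

The values of 12n + 37 for n = 13, 14, …, 19 are 193, 205, 217, 229, 241, 253, 265; reduced mod 14 these are 11, 9, 7, 5, 3, 1, 13.
None is 0, so 14 never divides 12n + 37 on this range.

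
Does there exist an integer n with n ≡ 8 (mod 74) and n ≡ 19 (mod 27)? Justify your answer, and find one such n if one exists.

n = 748

The moduli 74 and 27 are coprime, so by the Chinese Remainder Theorem a unique solution modulo 1998 exists.
Any solution of the first congruence is n = 8 + 74t; substituting into the second, 74t ≡ 19 − 8 ≡ 11 (mod 27).
74 ≡ 20 (mod 27), so this reads 20t ≡ 11 (mod 27). Note 20·23 = 460 ≡ 1 (mod 27) (as 460 − 1 = 17·27), so 20⁻¹ ≡ 23.
Therefore t ≡ 23·11 = 253 ≡ 10 (mod 27).
Taking t = 10 gives n = 8 + 74·10 = 748.
Indeed 748 ≡ 8 (mod 74) and 748 ≡ 19 (mod 27).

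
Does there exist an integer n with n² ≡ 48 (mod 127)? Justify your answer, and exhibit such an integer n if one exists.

There is no such integer.

Apply Euler's criterion with the prime 127: 48 is a quadratic residue iff 48^63 ≡ 1 (mod 127), and a non-residue iff it is ≡ −1.
Squaring successively (mod 127): 48^2 = 2304 ≡ 18; 48^4 ≡ 18² = 324 ≡ 70; 48^8 ≡ 70² = 4900 ≡ 74; 48^16 ≡ 74² = 5476 ≡ 15; 48^32 ≡ 15² = 225 ≡ 98.
Since 63 = 32 + 16 + 8 + 4 + 2 + 1, 48^63 ≡ 98 · 15 · 74 · 70 · 18 · 48; multiplying out mod 127: 98·15 = 1470 ≡ 73, then 73·74 = 5402 ≡ 68, then 68·70 = 4760 ≡ 61, then 61·18 = 1098 ≡ 82, then 82·48 = 3936 ≡ 126. Thus 48^63 ≡ 126 ≡ −1 (mod 127).
By Euler's criterion 48 is a quadratic non-residue mod 127: no n satisfies n² ≡ 48 (mod 127).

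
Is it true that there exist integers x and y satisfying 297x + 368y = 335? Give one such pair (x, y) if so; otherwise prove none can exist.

x = 327, y = -263

Since gcd(297, 368) = 1, every integer is an integer combination of 297 and 368.
Euclidean algorithm: 368 = 1·297 + 71, 297 = 4·71 + 13, 71 = 5·13 + 6, 13 = 2·6 + 1, 6 = 6·1 + 0.
Back-substituting, 1 = 13 − 2·6 = 13 − 2·(71 − 5·13) = −2·71 + 11·13 = −2·71 + 11·(297 − 4·71) = 11·297 − 46·71 = 11·297 − 46·(368 − 1·297) = −46·368 + 57·297; that is, 297·57 + 368·(-46) = 1.
Scaling by 335 gives the particular solution (x, y) = (19095, -15410).
Shifting by a multiple of (368, −297) keeps it a solution: x = 19095 − 51·368 = 327, y = -15410 + 51·297 = -263.
Indeed 297·327 + 368·(-263) = 97119 − 96784 = 335.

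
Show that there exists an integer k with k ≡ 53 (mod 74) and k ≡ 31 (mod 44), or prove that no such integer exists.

Here gcd(74, 44) = 2, and both 53 and 31 leave remainder 1 mod 2, so the system is consistent.
Write k = 53 + 74t. Then 74t ≡ 31 − 53 ≡ 22 (mod 44); dividing through by 2 gives 37t ≡ 11 (mod 22).
37 ≡ 15 (mod 22), so this reads 15t ≡ 11 (mod 22). Invert 15 mod 22 by the Euclidean algorithm: 22 = 1·15 + 7, 15 = 2·7 + 1, 7 = 7·1 + 0; back-substituting, 1 = 15 − 2·7 = 15 − 2·(22 − 1·15) = −2·22 + 3·15. Hence 15·3 ≡ 1, so 15⁻¹ ≡ 3 (mod 22).
Therefore t ≡ 3·11 = 33 ≡ 11 (mod 22).
Then k = 53 + 74·11 = 867.
Indeed 867 ≡ 53 (mod 74) and 867 ≡ 31 (mod 44).

k = 867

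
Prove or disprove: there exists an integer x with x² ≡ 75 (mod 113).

Apply Euler's criterion with the prime 113: 75 is a quadratic residue iff 75^56 ≡ 1 (mod 113), and a non-residue iff it is ≡ −1.
Repeated squaring mod 113: 75^2 = 5625 ≡ 88; 75^4 ≡ 88² = 7744 ≡ 60; 75^8 ≡ 60² = 3600 ≡ 97; 75^16 ≡ 97² = 9409 ≡ 30; 75^32 ≡ 30² = 900 ≡ 109.
Since 56 = 32 + 16 + 8, 75^56 ≡ 109 · 30 · 97; multiplying out mod 113: 109·30 = 3270 ≡ 106, then 106·97 = 10282 ≡ 112. Thus 75^56 ≡ 112 ≡ −1 (mod 113).
By Euler's criterion 75 is a quadratic non-residue mod 113: no x satisfies x² ≡ 75 (mod 113).

No, no such integer exists.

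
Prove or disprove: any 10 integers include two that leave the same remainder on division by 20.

Consider the 10 integers 76, 77, …, 85. They lie in distinct residue classes modulo 20, since 10 ≤ 20.
So no two of them leave the same remainder on division by 20; the claim fails for this set.

No, the set {76, 77, 78, 79, 80, 81, 82, 83, 84, 85} is a counterexample.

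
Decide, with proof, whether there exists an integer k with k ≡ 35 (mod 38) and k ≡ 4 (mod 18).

Both moduli are multiples of 2 = gcd(38, 18), so any solution would satisfy k ≡ 35 and k ≡ 4 modulo 2 simultaneously.
But 35 mod 2 = 1 while 4 mod 2 = 0, a contradiction.
So no integer satisfies both congruences.

There is no such integer.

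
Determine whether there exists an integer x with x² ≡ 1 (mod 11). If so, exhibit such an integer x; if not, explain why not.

x = 10

Take x = 10. Then 10² = 100 = 9·11 + 1, so 10² ≡ 1 (mod 11).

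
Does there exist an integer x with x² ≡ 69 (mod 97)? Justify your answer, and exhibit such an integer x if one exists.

There is no such integer.

Apply Euler's criterion with the prime 97: 69 is a quadratic residue iff 69^48 ≡ 1 (mod 97), and a non-residue iff it is ≡ −1.
Squaring successively (mod 97): 69^2 = 4761 ≡ 8; 69^4 ≡ 8² = 64 ≡ 64; 69^8 ≡ 64² = 4096 ≡ 22; 69^16 ≡ 22² = 484 ≡ 96; 69^32 ≡ 96² = 9216 ≡ 1.
Since 48 = 32 + 16, 69^48 ≡ 1 · 96; multiplying out mod 97: 1·96 = 96 ≡ 96. Thus 69^48 ≡ 96 ≡ −1 (mod 97).
By Euler's criterion 69 is a quadratic non-residue mod 97: no x satisfies x² ≡ 69 (mod 97).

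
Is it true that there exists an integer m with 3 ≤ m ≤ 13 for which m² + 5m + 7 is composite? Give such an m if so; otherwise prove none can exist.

At m = 7: 7² + 5·7 + 7 = 91 = 7·13, which is composite.

m = 7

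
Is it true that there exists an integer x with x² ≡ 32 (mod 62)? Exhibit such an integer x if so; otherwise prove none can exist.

Take x = 30. Then 30² = 900 = 14·62 + 32, so 30² ≡ 32 (mod 62).

x = 30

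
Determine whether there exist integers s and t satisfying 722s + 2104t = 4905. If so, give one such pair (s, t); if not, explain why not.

Both 722 and 2104 are divisible by gcd(722, 2104) = 2, hence so is any combination 722s + 2104t.
But 4905 is not a multiple of 2 (it leaves remainder 1).
So the equation is unsolvable over ℤ.

There are no such integers.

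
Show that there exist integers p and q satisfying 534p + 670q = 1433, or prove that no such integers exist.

No such integers exist.

gcd(534, 670) = 2, so every integer of the form 534p + 670q is a multiple of 2.
But 1433 = 2·716 + 1, so 2 ∤ 1433.
Therefore 534p + 670q = 1433 has no solution in integers.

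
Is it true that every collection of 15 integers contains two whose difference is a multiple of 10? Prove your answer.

There are exactly 10 possible remainders on division by 10.
Since 15 > 10, two of the 15 integers must share a residue class by the pigeonhole principle; call them a and b.
Equal remainders mean a − b ≡ 0 (mod 10), so 10 divides their difference.

Yes, this is always true.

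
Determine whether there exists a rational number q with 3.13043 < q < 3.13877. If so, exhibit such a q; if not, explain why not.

Look for a denominator N such that an integer falls strictly between N·3.13043 and N·3.13877. N = 15 works: 15·3.13043 = 46.95645 < 47 < 47.08155 = 15·3.13877.
Dividing back, 3.13043 < 47/15 < 3.13877, and 47/15 is rational.

q = 47/15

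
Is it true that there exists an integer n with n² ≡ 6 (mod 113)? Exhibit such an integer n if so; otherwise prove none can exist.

There is no such integer.

Apply Euler's criterion with the prime 113: 6 is a quadratic residue iff 6^56 ≡ 1 (mod 113), and a non-residue iff it is ≡ −1.
Squaring successively (mod 113): 6^2 = 36 ≡ 36; 6^4 ≡ 36² = 1296 ≡ 53; 6^8 ≡ 53² = 2809 ≡ 97; 6^16 ≡ 97² = 9409 ≡ 30; 6^32 ≡ 30² = 900 ≡ 109.
Since 56 = 32 + 16 + 8, 6^56 ≡ 109 · 30 · 97; multiplying out mod 113: 109·30 = 3270 ≡ 106, then 106·97 = 10282 ≡ 112. Thus 6^56 ≡ 112 ≡ −1 (mod 113).
The value −1 means 6 is a non-residue modulo 113, so n² ≡ 6 (mod 113) is impossible.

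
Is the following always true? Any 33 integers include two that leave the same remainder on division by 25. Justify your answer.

Yes.

Each integer lies in one of the 25 residue classes modulo 25.
Since 33 > 25, two of the 33 integers must share a residue class by the pigeonhole principle; call them a and b.
So a and b have equal remainders mod 25, which is exactly what was to be shown.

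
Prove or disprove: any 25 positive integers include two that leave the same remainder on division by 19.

Partition the integers by their residue mod 19; there are 19 classes.
Since 25 > 19, two of the 25 integers must share a residue class by the pigeonhole principle; call them a and b.
So a and b have equal remainders mod 19, which is exactly what was to be shown.

Yes, this is always true.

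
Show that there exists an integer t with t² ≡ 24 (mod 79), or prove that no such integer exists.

79 is prime, so by Euler's criterion 24 is a square mod 79 iff 24^((79−1)/2) = 24^39 ≡ 1 (mod 79).
Repeated squaring mod 79: 24^2 = 576 ≡ 23; 24^4 ≡ 23² = 529 ≡ 55; 24^8 ≡ 55² = 3025 ≡ 23; 24^16 ≡ 23² = 529 ≡ 55; 24^32 ≡ 55² = 3025 ≡ 23.
Since 39 = 32 + 4 + 2 + 1, 24^39 ≡ 23 · 55 · 23 · 24; multiplying out mod 79: 23·55 = 1265 ≡ 1, then 1·23 = 23 ≡ 23, then 23·24 = 552 ≡ 78. Thus 24^39 ≡ 78 ≡ −1 (mod 79).
The value −1 means 24 is a non-residue modulo 79, so t² ≡ 24 (mod 79) is impossible.

No such integer exists.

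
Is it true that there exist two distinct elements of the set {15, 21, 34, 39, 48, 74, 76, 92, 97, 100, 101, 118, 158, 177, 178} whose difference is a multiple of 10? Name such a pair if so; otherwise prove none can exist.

Both 21 and 101 leave remainder 1 on division by 10; their difference 80 = 8·10 is a multiple of 10.

21 and 101 are such a pair.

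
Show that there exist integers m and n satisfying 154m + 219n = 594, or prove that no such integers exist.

Since gcd(154, 219) = 1, every integer is an integer combination of 154 and 219.
Euclidean algorithm: 219 = 1·154 + 65, 154 = 2·65 + 24, 65 = 2·24 + 17, 24 = 1·17 + 7, 17 = 2·7 + 3, 7 = 2·3 + 1, 3 = 3·1 + 0.
Back-substituting, 1 = 7 − 2·3 = 7 − 2·(17 − 2·7) = −2·17 + 5·7 = −2·17 + 5·(24 − 1·17) = 5·24 − 7·17 = 5·24 − 7·(65 − 2·24) = −7·65 + 19·24 = −7·65 + 19·(154 − 2·65) = 19·154 − 45·65 = 19·154 − 45·(219 − 1·154) = −45·219 + 64·154; that is, 154·64 + 219·(-45) = 1.
Scaling by 594 gives the particular solution (m, n) = (38016, -26730).
The general solution is m = 38016 + 219k, n = -26730 − 154k; taking k = -173 gives the smaller pair m = 129, n = -88.
Indeed 154·129 + 219·(-88) = 19866 − 19272 = 594.

m = 129, n = -88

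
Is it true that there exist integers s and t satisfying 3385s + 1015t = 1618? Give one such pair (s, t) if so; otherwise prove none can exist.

Both 3385 and 1015 are divisible by gcd(3385, 1015) = 5, hence so is any combination 3385s + 1015t.
However 1618 leaves remainder 3 on division by 5.
So the equation is unsolvable over ℤ.

No such integers exist.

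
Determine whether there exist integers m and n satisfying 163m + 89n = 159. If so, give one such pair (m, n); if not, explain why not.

m = 25, n = -44

163 and 89 are coprime, so 163m + 89n ranges over all of ℤ.
Euclidean algorithm: 163 = 1·89 + 74, 89 = 1·74 + 15, 74 = 4·15 + 14, 15 = 1·14 + 1, 14 = 14·1 + 0.
Back-substituting, 1 = 15 − 1·14 = 15 − (74 − 4·15) = −74 + 5·15 = −74 + 5·(89 − 1·74) = 5·89 − 6·74 = 5·89 − 6·(163 − 1·89) = −6·163 + 11·89; that is, 163·(-6) + 89·11 = 1.
Times 159: 163·(-954) + 89·1749 = 159, so (-954, 1749) solves it.
Adding 11·89 to m and subtracting 11·163 from n gives the tidier solution (25, -44).
Indeed 163·25 + 89·(-44) = 4075 − 3916 = 159.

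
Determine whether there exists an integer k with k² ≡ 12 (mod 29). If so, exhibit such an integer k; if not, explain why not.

No such integer exists.

29 is prime, so by Euler's criterion 12 is a square mod 29 iff 12^((29−1)/2) = 12^14 ≡ 1 (mod 29).
Repeated squaring mod 29: 12^2 = 144 ≡ 28; 12^4 ≡ 28² = 784 ≡ 1; 12^8 ≡ 1² = 1 ≡ 1.
Since 14 = 8 + 4 + 2, 12^14 ≡ 1 · 1 · 28; multiplying out mod 29: 1·1 = 1 ≡ 1, then 1·28 = 28 ≡ 28. Thus 12^14 ≡ 28 ≡ −1 (mod 29).
By Euler's criterion 12 is a quadratic non-residue mod 29: no k satisfies k² ≡ 12 (mod 29).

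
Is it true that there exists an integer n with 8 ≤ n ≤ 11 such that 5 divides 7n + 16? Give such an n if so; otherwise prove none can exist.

For n = 8, 9, 10, 11 the values of 7n + 16 modulo 5 are 2, 4, 1, 3 respectively.
Since 0 is absent from this list, 5 ∤ 7n + 16 for every n with 8 ≤ n ≤ 11.

No, no such integer n in that range exists.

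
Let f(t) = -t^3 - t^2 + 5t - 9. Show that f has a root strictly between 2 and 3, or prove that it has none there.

The endpoint values f(2) = -11 and f(3) = -30 are both negative. Claim: f(t) < 0 for every t in (2, 3).
Shift to the endpoint 2: with t = 2 + u (0 < u < 1), one computes f(2 + u) = -u^3 - 7u^2 - 11u - 11.
The nonzero coefficients here are all negative, so for u > 0 every term is negative (or zero), and the constant term -11 is strictly negative.
Therefore f(t) < 0 throughout (2, 3), and f has no zero there.

f has no root in that interval.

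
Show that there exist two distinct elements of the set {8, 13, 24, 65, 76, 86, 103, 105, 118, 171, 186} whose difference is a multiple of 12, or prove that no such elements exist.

No such pair exists.

Reduce each element modulo 12: 8↦8, 13↦1, 24↦0, 65↦5, 76↦4, 86↦2, 103↦7, 105↦9, 118↦10, 171↦3, 186↦6.
All 11 residues are distinct, so no two elements differ by a multiple of 12.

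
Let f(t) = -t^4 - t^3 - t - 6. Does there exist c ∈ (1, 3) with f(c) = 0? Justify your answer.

The endpoint values f(1) = -9 and f(3) = -117 are both negative. Claim: f(t) < 0 for every t in (1, 3).
Shift to the endpoint 1: with t = 1 + u (0 < u < 2), one computes f(1 + u) = -u^4 - 5u^3 - 9u^2 - 8u - 9.
The nonzero coefficients here are all negative, so for u > 0 every term is negative (or zero), and the constant term -9 is strictly negative.
So f is strictly negative on (1, 3); no root exists in the interval.

No.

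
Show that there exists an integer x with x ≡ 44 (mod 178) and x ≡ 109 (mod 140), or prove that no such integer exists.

No such integer exists.

gcd(178, 140) = 2. If x ≡ 44 (mod 178) and x ≡ 109 (mod 140), then x ≡ 44 (mod 2) and x ≡ 109 (mod 2).
These are incompatible: 44 − 109 = -65 is not divisible by 2.
So no integer satisfies both congruences.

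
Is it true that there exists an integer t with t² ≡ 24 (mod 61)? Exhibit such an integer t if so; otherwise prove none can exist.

61 is prime, so by Euler's criterion 24 is a square mod 61 iff 24^((61−1)/2) = 24^30 ≡ 1 (mod 61).
Repeated squaring mod 61: 24^2 = 576 ≡ 27; 24^4 ≡ 27² = 729 ≡ 58; 24^8 ≡ 58² = 3364 ≡ 9; 24^16 ≡ 9² = 81 ≡ 20.
Since 30 = 16 + 8 + 4 + 2, 24^30 ≡ 20 · 9 · 58 · 27; multiplying out mod 61: 20·9 = 180 ≡ 58, then 58·58 = 3364 ≡ 9, then 9·27 = 243 ≡ 60. Thus 24^30 ≡ 60 ≡ −1 (mod 61).
The value −1 means 24 is a non-residue modulo 61, so t² ≡ 24 (mod 61) is impossible.

There is no such integer.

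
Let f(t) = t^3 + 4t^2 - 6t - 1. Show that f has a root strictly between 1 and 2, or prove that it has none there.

f(1) = -2 and f(2) = 11, which have opposite signs.
f is continuous everywhere (it is a polynomial), in particular on [1, 2].
By the Intermediate Value Theorem, f takes the value 0 somewhere in the open interval.

Yes, f has a root in the interval.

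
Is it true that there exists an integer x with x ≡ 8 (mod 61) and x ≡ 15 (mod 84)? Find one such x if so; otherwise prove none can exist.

x = 435

gcd(61, 84) = 1, so the Chinese Remainder Theorem guarantees exactly one residue class mod 5124 satisfying both.
Write x = 8 + 61t and require 8 + 61t ≡ 15 (mod 84), i.e. 61t ≡ 7 (mod 84).
Invert 61 mod 84 by the Euclidean algorithm: 84 = 1·61 + 23, 61 = 2·23 + 15, 23 = 1·15 + 8, 15 = 1·8 + 7, 8 = 1·7 + 1, 7 = 7·1 + 0; back-substituting, 1 = 8 − 1·7 = 8 − (15 − 1·8) = −15 + 2·8 = −15 + 2·(23 − 1·15) = 2·23 − 3·15 = 2·23 − 3·(61 − 2·23) = −3·61 + 8·23 = −3·61 + 8·(84 − 1·61) = 8·84 − 11·61. Hence 61·(-11) ≡ 1, so 61⁻¹ ≡ -11 ≡ 73 (mod 84).
Multiplying by 73: t ≡ 73·7 = 511 ≡ 7 (mod 84).
With t = 7: x = 8 + 61·7 = 435.
Indeed 435 ≡ 8 (mod 61) and 435 ≡ 15 (mod 84).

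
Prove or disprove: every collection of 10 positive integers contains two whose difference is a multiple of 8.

True.

There are exactly 8 possible remainders on division by 8.
Since 10 > 8, two of the 10 integers must share a residue class by the pigeonhole principle; call them a and b.
Their difference a − b is then a multiple of 8.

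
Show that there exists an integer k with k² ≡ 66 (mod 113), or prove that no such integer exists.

No, no such integer exists.

Apply Euler's criterion with the prime 113: 66 is a quadratic residue iff 66^56 ≡ 1 (mod 113), and a non-residue iff it is ≡ −1.
Squaring successively (mod 113): 66^2 = 4356 ≡ 62; 66^4 ≡ 62² = 3844 ≡ 2; 66^8 ≡ 2² = 4 ≡ 4; 66^16 ≡ 4² = 16 ≡ 16; 66^32 ≡ 16² = 256 ≡ 30.
Since 56 = 32 + 16 + 8, 66^56 ≡ 30 · 16 · 4; multiplying out mod 113: 30·16 = 480 ≡ 28, then 28·4 = 112 ≡ 112. Thus 66^56 ≡ 112 ≡ −1 (mod 113).
The value −1 means 66 is a non-residue modulo 113, so k² ≡ 66 (mod 113) is impossible.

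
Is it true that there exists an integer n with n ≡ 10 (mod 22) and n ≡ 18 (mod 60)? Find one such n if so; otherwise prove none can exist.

The moduli are not coprime: gcd(22, 60) = 2. Compatibility requires 2 ∣ (18 − 10) = 8, which holds, so solutions exist.
Put n = 10 + 22t, so we need 22t ≡ 8 (mod 60), equivalently (divide by 2) 11t ≡ 4 (mod 30).
To invert 11 modulo 30: 30 = 2·11 + 8, 11 = 1·8 + 3, 8 = 2·3 + 2, 3 = 1·2 + 1, 2 = 2·1 + 0, and unwinding, 1 = 3 − 1·2 = 3 − (8 − 2·3) = −8 + 3·3 = −8 + 3·(11 − 1·8) = 3·11 − 4·8 = 3·11 − 4·(30 − 2·11) = −4·30 + 11·11. Thus 11⁻¹ ≡ 11 (mod 30).
Therefore t ≡ 11·4 = 44 ≡ 14 (mod 30).
Then n = 10 + 22·14 = 318.
Check: 318 mod 22 = 10, 318 mod 60 = 18. ✓

n = 318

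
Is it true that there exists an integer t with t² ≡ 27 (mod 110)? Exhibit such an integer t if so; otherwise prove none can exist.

Reduce modulo 5, which divides 110: we would need t² ≡ 2 (mod 5).
Squares mod 5 repeat after t = 2 (as (−t)² = t²); for t = 0..2 they are 0, 1, 4.
So the quadratic residues mod 5 are {0, 1, 4}, and 2 is not among them.
Hence no integer t has t² ≡ 27 (mod 110).

No such integer exists.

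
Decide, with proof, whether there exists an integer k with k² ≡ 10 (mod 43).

k = 28

Take k = 28. Then 28² = 784 = 18·43 + 10, so 28² ≡ 10 (mod 43).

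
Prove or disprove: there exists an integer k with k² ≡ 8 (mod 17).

Take k = 12. Then 12² = 144 = 8·17 + 8, so 12² ≡ 8 (mod 17).

k = 12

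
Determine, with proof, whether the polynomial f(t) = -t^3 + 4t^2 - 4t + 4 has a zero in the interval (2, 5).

Yes, f has a root in the interval.

f(2) = 4 and f(5) = -41, which have opposite signs.
f is continuous everywhere (it is a polynomial), in particular on [2, 5].
By the Intermediate Value Theorem, f takes the value 0 somewhere in the open interval.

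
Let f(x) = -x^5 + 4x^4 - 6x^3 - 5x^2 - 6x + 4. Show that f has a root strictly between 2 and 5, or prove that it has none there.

f has no root in that interval.

f(2) = -44 and f(5) = -1526, both negative, so a sign-change argument is unavailable; we show f keeps this sign on the whole interval.
Substitute x = 2 + u, where 0 < u < 3 on the interval. Expanding, f(2 + u) = -u^5 - 6u^4 - 14u^3 - 25u^2 - 50u - 44.
All 6 nonzero coefficients of this polynomial in u are negative; hence for u > 0 the value is a sum of negative terms (the constant -44 among them).
So f is strictly negative on (2, 5); no root exists in the interval.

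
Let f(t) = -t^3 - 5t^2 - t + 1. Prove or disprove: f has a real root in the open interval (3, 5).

f has no root in that interval.

f(3) = -74 and f(5) = -254, both negative, so a sign-change argument is unavailable; we show f keeps this sign on the whole interval.
Shift to the endpoint 3: with t = 3 + u (0 < u < 2), one computes f(3 + u) = -u^3 - 14u^2 - 58u - 74.
The nonzero coefficients here are all negative, so for u > 0 every term is negative (or zero), and the constant term -74 is strictly negative.
Therefore f(t) < 0 throughout (3, 5), and f has no zero there.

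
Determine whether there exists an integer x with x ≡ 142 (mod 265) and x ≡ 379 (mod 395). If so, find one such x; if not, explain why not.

No, no such integer exists.

Both moduli are multiples of 5 = gcd(265, 395), so any solution would satisfy x ≡ 142 and x ≡ 379 modulo 5 simultaneously.
But 142 mod 5 = 2 while 379 mod 5 = 4, a contradiction.
Therefore no such x exists.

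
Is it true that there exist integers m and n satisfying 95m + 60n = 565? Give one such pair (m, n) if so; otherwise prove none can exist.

m = 11, n = -8

Since gcd(95, 60) = 5 and 565 = 5·113, Bézout's identity guarantees a solution.
Dividing through by 5 reduces the equation to 19m + 12n = 113.
Euclidean algorithm: 19 = 1·12 + 7, 12 = 1·7 + 5, 7 = 1·5 + 2, 5 = 2·2 + 1, 2 = 2·1 + 0.
Unwinding: 1 = 5 − 2·2 = 5 − 2·(7 − 1·5) = −2·7 + 3·5 = −2·7 + 3·(12 − 1·7) = 3·12 − 5·7 = 3·12 − 5·(19 − 1·12) = −5·19 + 8·12, i.e. 19·(-5) + 12·8 = 1.
Multiplying through by 113: m = (-5)·113 = -565, n = 8·113 = 904 is a solution.
Adding 48·12 to m and subtracting 48·19 from n gives the tidier solution (11, -8).
Indeed 95·11 + 60·(-8) = 1045 − 480 = 565.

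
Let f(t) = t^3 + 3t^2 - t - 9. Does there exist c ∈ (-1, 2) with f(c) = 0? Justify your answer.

f(-1) = -6 and f(2) = 9, which have opposite signs.
Since f is a polynomial it is continuous on [-1, 2].
By the Intermediate Value Theorem, f takes the value 0 somewhere in the open interval.

Such a root exists.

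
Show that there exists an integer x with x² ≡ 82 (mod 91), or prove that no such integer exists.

Reduce modulo 7, which divides 91: we would need x² ≡ 5 (mod 7).
Computing x² mod 7 for x = 0, 1, …, 3 (enough, by the symmetry x ↦ 7 − x) gives 0, 1, 4, 2.
The set of squares mod 7 is therefore {0, 1, 2, 4}, which does not contain 5.
Hence no integer x has x² ≡ 82 (mod 91).

No, no such integer exists.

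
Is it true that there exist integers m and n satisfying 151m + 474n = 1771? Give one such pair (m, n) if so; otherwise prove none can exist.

151 and 474 are coprime, so 151m + 474n ranges over all of ℤ.
Run the Euclidean algorithm on 474 and 151: 474 = 3·151 + 21, 151 = 7·21 + 4, 21 = 5·4 + 1, 4 = 4·1 + 0.
Unwinding: 1 = 21 − 5·4 = 21 − 5·(151 − 7·21) = −5·151 + 36·21 = −5·151 + 36·(474 − 3·151) = 36·474 − 113·151, i.e. 151·(-113) + 474·36 = 1.
Scaling by 1771 gives the particular solution (m, n) = (-200123, 63756).
The general solution is m = -200123 + 474k, n = 63756 − 151k; taking k = 423 gives the smaller pair m = 379, n = -117.
Check: 151·379 + 474·(-117) = 57229 − 55458 = 1771. ✓

m = 379, n = -117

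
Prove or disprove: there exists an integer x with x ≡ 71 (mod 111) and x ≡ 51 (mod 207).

No such integer exists.

gcd(111, 207) = 3. If x ≡ 71 (mod 111) and x ≡ 51 (mod 207), then x ≡ 71 (mod 3) and x ≡ 51 (mod 3).
But 71 mod 3 = 2 while 51 mod 3 = 0, a contradiction.
Hence the system has no solution.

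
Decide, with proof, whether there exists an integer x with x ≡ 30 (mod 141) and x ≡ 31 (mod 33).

gcd(141, 33) = 3. If x ≡ 30 (mod 141) and x ≡ 31 (mod 33), then x ≡ 30 (mod 3) and x ≡ 31 (mod 3).
But 30 mod 3 = 0 while 31 mod 3 = 1, a contradiction.
So no integer satisfies both congruences.

No, no such integer exists.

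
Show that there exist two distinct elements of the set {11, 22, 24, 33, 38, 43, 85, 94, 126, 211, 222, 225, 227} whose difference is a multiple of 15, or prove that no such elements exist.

There is no such pair.

Residues mod 15: 11↦11, 22↦7, 24↦9, 33↦3, 38↦8, 43↦13, 85↦10, 94↦4, 126↦6, 211↦1, 222↦12, 225↦0, 227↦2.
All 13 residues are distinct, so no two elements differ by a multiple of 15.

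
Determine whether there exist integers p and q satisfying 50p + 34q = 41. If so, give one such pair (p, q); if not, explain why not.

gcd(50, 34) = 2, so every integer of the form 50p + 34q is a multiple of 2.
But 41 is not a multiple of 2 (it leaves remainder 1).
Therefore 50p + 34q = 41 has no solution in integers.

No, no such integers exist.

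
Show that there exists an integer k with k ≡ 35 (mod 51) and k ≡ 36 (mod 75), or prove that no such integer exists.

No such integer exists.

Reduce both congruences modulo 3, which divides 51 and 75: they say k ≡ 35 (mod 3) and k ≡ 36 (mod 3).
These are incompatible: 35 − 36 = -1 is not divisible by 3.
Hence the system has no solution.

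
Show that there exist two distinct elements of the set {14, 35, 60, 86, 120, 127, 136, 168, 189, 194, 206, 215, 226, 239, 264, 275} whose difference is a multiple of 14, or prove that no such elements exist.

Both 14 and 168 leave remainder 0 on division by 14; their difference 154 = 11·14 is a multiple of 14.

Yes: 14 and 168.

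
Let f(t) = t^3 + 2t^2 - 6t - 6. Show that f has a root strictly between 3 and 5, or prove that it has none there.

No.

f(3) = 21 and f(5) = 139, both positive, so a sign-change argument is unavailable; we show f keeps this sign on the whole interval.
Substitute t = 3 + u, where 0 < u < 2 on the interval. Expanding, f(3 + u) = u^3 + 11u^2 + 33u + 21.
All 4 nonzero coefficients of this polynomial in u are positive; hence for u > 0 the value is a sum of positive terms (the constant 21 among them).
Therefore f(t) > 0 throughout (3, 5), and f has no zero there.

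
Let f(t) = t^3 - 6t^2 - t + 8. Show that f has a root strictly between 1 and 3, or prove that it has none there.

Yes, f has a root in the interval.

f(1) = 2 and f(3) = -22, which have opposite signs.
f is continuous everywhere (it is a polynomial), in particular on [1, 3].
By the Intermediate Value Theorem f must vanish at some point of (1, 3).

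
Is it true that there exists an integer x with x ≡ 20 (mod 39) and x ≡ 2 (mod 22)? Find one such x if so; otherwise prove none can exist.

x = 332

Since 39 and 22 share no common factor, CRT says the pair of congruences has a solution (unique mod 858).
Any solution of the first congruence is x = 20 + 39t; substituting into the second, 39t ≡ 2 − 20 ≡ 4 (mod 22).
39 ≡ 17 (mod 22), so this reads 17t ≡ 4 (mod 22). Note 17·13 = 221 ≡ 1 (mod 22) (as 221 − 1 = 10·22), so 17⁻¹ ≡ 13.
Multiplying by 13: t ≡ 13·4 = 52 ≡ 8 (mod 22).
Taking t = 8 gives x = 20 + 39·8 = 332.
Indeed 332 ≡ 20 (mod 39) and 332 ≡ 2 (mod 22).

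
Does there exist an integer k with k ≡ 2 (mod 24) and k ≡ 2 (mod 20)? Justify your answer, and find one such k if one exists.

k = 2

Here gcd(24, 20) = 4, and both 2 and 2 leave remainder 2 mod 4, so the system is consistent.
In fact k = 2 itself already satisfies 2 mod 20 = 2.
Indeed 2 ≡ 2 (mod 24) and 2 ≡ 2 (mod 20).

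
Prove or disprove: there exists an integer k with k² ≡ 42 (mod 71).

71 is prime, so by Euler's criterion 42 is a square mod 71 iff 42^((71−1)/2) = 42^35 ≡ 1 (mod 71).
Repeated squaring mod 71: 42^2 = 1764 ≡ 60; 42^4 ≡ 60² = 3600 ≡ 50; 42^8 ≡ 50² = 2500 ≡ 15; 42^16 ≡ 15² = 225 ≡ 12; 42^32 ≡ 12² = 144 ≡ 2.
Since 35 = 32 + 2 + 1, 42^35 ≡ 2 · 60 · 42; multiplying out mod 71: 2·60 = 120 ≡ 49, then 49·42 = 2058 ≡ 70. Thus 42^35 ≡ 70 ≡ −1 (mod 71).
The value −1 means 42 is a non-residue modulo 71, so k² ≡ 42 (mod 71) is impossible.

There is no such integer.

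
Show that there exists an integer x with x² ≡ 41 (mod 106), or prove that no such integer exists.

Reduce modulo the prime factor 53 of 106: any solution would satisfy x² ≡ 41 (mod 53).
Apply Euler's criterion with the prime 53: 41 is a quadratic residue iff 41^26 ≡ 1 (mod 53), and a non-residue iff it is ≡ −1.
Repeated squaring mod 53: 41^2 = 1681 ≡ 38; 41^4 ≡ 38² = 1444 ≡ 13; 41^8 ≡ 13² = 169 ≡ 10; 41^16 ≡ 10² = 100 ≡ 47.
Since 26 = 16 + 8 + 2, 41^26 ≡ 47 · 10 · 38; multiplying out mod 53: 47·10 = 470 ≡ 46, then 46·38 = 1748 ≡ 52. Thus 41^26 ≡ 52 ≡ −1 (mod 53).
The value −1 means 41 is a non-residue modulo 53, so x² ≡ 41 (mod 53) is impossible.
So 41 is not a square mod 53, and hence 41 is not a square mod 106.

There is no such integer.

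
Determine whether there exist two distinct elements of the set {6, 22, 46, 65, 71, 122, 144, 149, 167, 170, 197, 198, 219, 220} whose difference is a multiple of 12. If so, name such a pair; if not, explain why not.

Both 6 and 198 leave remainder 6 on division by 12; their difference 192 = 16·12 is a multiple of 12.

6 and 198 are such a pair.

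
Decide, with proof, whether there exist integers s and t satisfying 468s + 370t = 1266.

s = 62, t = -75

gcd(468, 370) = 2, and 2 divides 1266, so integer solutions exist.
Dividing through by 2 reduces the equation to 234s + 185t = 633.
Dividing repeatedly: 234 = 1·185 + 49, 185 = 3·49 + 38, 49 = 1·38 + 11, 38 = 3·11 + 5, 11 = 2·5 + 1, 5 = 5·1 + 0.
Working back up the chain: 1 = 11 − 2·5 = 11 − 2·(38 − 3·11) = −2·38 + 7·11 = −2·38 + 7·(49 − 1·38) = 7·49 − 9·38 = 7·49 − 9·(185 − 3·49) = −9·185 + 34·49 = −9·185 + 34·(234 − 1·185) = 34·234 − 43·185. So 234·34 + 185·(-43) = 1.
Times 633: 234·21522 + 185·(-27219) = 633, so (21522, -27219) solves it.
Shifting by a multiple of (185, −234) keeps it a solution: s = 21522 − 116·185 = 62, t = -27219 + 116·234 = -75.
Check: 468·62 + 370·(-75) = 29016 − 27750 = 1266. ✓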